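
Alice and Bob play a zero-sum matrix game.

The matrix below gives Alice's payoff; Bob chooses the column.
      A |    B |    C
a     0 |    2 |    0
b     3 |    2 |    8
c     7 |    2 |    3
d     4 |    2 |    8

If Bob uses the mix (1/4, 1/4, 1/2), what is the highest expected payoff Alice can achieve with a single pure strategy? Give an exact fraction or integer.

11/2

a: (0)·(1/4) + (2)·(1/4) + (0)·(1/2) = 1/2.
b: (3)·(1/4) + (2)·(1/4) + (8)·(1/2) = 21/4.
c: (7)·(1/4) + (2)·(1/4) + (3)·(1/2) = 15/4.
d: (4)·(1/4) + (2)·(1/4) + (8)·(1/2) = 11/2.
The best pure response is d with expected payoff 11/2.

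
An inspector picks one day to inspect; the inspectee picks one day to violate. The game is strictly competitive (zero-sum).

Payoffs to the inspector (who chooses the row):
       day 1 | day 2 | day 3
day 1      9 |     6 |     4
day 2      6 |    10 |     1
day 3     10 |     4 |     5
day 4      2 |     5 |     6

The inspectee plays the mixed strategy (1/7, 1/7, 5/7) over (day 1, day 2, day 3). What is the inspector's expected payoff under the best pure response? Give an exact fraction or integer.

day 1: (9)·(1/7) + (6)·(1/7) + (4)·(5/7) = 5.
day 2: (6)·(1/7) + (10)·(1/7) + (1)·(5/7) = 3.
day 3: (10)·(1/7) + (4)·(1/7) + (5)·(5/7) = 39/7.
day 4: (2)·(1/7) + (5)·(1/7) + (6)·(5/7) = 37/7.
The best pure response is day 3 with expected payoff 39/7.

39/7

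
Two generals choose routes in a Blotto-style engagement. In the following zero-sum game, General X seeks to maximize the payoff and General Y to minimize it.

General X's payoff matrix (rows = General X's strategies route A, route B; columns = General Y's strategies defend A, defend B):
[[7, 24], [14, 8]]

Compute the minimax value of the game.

Row minima are 7 and 8, so General X's maximin is 8; column maxima are 14 and 24, so General Y's minimax is 14. These differ, so the equilibrium is in mixed strategies.
Let General X play route A with probability p. General Y is indifferent when 7p + 14(1−p) = 24p + 8(1−p), giving p = 6/23.
Let General Y play defend A with probability q. General X is indifferent when 7q + 24(1−q) = 14q + 8(1−q), giving q = 16/23.
The value is 7·(16/23) + (24)·(7/23) = 280/23.

280/23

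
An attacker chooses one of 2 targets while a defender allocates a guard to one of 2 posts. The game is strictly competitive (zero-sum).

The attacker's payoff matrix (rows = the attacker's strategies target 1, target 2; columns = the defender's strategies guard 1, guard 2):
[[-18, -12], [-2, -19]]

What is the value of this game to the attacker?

-318/23

Row minima are -18 and -19, so the attacker's maximin is -18; column maxima are -2 and -12, so the defender's minimax is -12. These differ, so the equilibrium is in mixed strategies.
Let the attacker play target 1 with probability p. The defender is indifferent when −18p − 2(1−p) = −12p − 19(1−p), giving p = 17/23.
Let the defender play guard 1 with probability q. The attacker is indifferent when −18q − 12(1−q) = −2q − 19(1−q), giving q = 7/23.
The value is -18·(7/23) + (-12)·(16/23) = -318/23.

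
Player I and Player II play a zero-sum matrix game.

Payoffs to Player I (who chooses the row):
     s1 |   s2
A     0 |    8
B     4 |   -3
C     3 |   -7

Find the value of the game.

Row C is strictly dominated by row B, so Player I never plays it.
The remaining 2×2 game on (A, B) × (s1, s2) has no saddle point. Let Player I play A with probability p; indifference gives 4(1−p) = 8p − 3(1−p), so p = 7/15.
Similarly Player II's optimal q on s1 is 11/15, and the value is 0·(11/15) + (8)·(4/15) = 32/15.

32/15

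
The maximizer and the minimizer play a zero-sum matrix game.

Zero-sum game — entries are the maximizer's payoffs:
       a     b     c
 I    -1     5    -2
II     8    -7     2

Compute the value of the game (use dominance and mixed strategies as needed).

Column a is strictly dominated by c for the minimizer (it gives the maximizer more in every row).
The remaining 2×2 game on (I, II) × (b, c) has no saddle point. Let the maximizer play I with probability p; indifference gives 5p − 7(1−p) = −2p + 2(1−p), so p = 9/16.
Similarly the minimizer's optimal q on b is 1/4, and the value is 5·(1/4) + (-2)·(3/4) = -1/4.

-1/4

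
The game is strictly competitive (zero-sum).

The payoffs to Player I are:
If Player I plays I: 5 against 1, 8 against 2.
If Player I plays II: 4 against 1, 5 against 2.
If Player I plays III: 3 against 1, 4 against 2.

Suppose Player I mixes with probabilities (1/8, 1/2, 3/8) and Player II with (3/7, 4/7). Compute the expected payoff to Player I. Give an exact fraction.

125/28

Against (3/7, 4/7), each row's expected payoff is I: 47/7; II: 32/7; III: 25/7.
Taking the (1/8, 1/2, 3/8)-weighted average: (1/8)·(47/7) + (1/2)·(32/7) + (3/8)·(25/7) = 125/28.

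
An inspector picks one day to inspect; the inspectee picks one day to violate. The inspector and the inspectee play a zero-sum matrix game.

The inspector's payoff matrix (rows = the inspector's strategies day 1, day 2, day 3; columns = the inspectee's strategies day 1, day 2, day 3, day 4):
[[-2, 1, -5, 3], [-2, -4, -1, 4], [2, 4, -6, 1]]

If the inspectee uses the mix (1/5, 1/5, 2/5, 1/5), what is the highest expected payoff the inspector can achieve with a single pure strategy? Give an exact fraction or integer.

day 1: (-2)·(1/5) + (1)·(1/5) + (-5)·(2/5) + (3)·(1/5) = -8/5.
day 2: (-2)·(1/5) + (-4)·(1/5) + (-1)·(2/5) + (4)·(1/5) = -4/5.
day 3: (2)·(1/5) + (4)·(1/5) + (-6)·(2/5) + (1)·(1/5) = -1.
The best pure response is day 2 with expected payoff -4/5.

-4/5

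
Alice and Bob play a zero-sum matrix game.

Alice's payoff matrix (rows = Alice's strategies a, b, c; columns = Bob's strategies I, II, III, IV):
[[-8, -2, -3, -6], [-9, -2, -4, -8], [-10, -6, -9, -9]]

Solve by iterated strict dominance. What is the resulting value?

-8

Row c is strictly dominated by row a (-8>-10, -2>-6, -3>-9, -6>-9); eliminate c.
Column II is strictly dominated by I for Bob (-8<-2, -9<-2); eliminate II.
Column IV is strictly dominated by I for Bob (-8<-6, -9<-8); eliminate IV.
Row b is strictly dominated by row a (-8>-9, -3>-4); eliminate b.
Column III is strictly dominated by I for Bob (-8<-3); eliminate III.
Only (a, I) remains, with payoff -8.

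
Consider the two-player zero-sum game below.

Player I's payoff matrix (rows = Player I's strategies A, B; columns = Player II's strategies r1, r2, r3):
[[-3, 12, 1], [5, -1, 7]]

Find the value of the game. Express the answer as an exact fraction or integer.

Column r3 is strictly dominated by r1 for Player II (it gives Player I more in every row).
The remaining 2×2 game on (A, B) × (r1, r2) has no saddle point. Let Player I play A with probability p; indifference gives −3p + 5(1−p) = 12p − (1−p), so p = 2/7.
Similarly Player II's optimal q on r1 is 13/21, and the value is -3·(13/21) + (12)·(8/21) = 19/7.

19/7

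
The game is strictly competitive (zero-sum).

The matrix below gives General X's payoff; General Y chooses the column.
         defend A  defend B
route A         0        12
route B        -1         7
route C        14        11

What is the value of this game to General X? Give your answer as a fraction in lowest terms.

Row route B is strictly dominated by row route A, so General X never plays it.
The remaining 2×2 game on (route A, route C) × (defend A, defend B) has no saddle point. Let General X play route A with probability p; indifference gives 14(1−p) = 12p + 11(1−p), so p = 1/5.
Similarly General Y's optimal q on defend A is 1/15, and the value is 0·(1/15) + (12)·(14/15) = 56/5.

56/5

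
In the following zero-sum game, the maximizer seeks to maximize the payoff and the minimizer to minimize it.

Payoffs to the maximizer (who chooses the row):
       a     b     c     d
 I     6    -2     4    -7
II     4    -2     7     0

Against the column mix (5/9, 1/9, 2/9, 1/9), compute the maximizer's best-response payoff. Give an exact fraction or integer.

32/9

I: (6)·(5/9) + (-2)·(1/9) + (4)·(2/9) + (-7)·(1/9) = 29/9.
II: (4)·(5/9) + (-2)·(1/9) + (7)·(2/9) + (0)·(1/9) = 32/9.
The best pure response is II with expected payoff 32/9.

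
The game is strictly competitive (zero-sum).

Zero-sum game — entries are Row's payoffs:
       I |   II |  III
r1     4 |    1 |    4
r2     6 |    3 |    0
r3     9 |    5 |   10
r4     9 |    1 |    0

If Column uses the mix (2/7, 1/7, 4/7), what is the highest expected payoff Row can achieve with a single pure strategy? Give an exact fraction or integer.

r1: (4)·(2/7) + (1)·(1/7) + (4)·(4/7) = 25/7.
r2: (6)·(2/7) + (3)·(1/7) + (0)·(4/7) = 15/7.
r3: (9)·(2/7) + (5)·(1/7) + (10)·(4/7) = 9.
r4: (9)·(2/7) + (1)·(1/7) + (0)·(4/7) = 19/7.
The best pure response is r3 with expected payoff 9.

9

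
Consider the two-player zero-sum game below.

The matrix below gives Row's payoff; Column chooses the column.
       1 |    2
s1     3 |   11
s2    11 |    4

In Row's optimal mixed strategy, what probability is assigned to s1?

Row minima are 3 and 4, so Row's maximin is 4; column maxima are 11 and 11, so Column's minimax is 11. These differ, so the equilibrium is in mixed strategies.
Let Row play s1 with probability p. Column is indifferent when 3p + 11(1−p) = 11p + 4(1−p), giving p = 7/15.

7/15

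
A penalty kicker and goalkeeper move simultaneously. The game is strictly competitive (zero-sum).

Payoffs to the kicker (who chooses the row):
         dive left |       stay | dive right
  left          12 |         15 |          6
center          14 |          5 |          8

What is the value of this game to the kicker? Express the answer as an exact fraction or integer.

Column dive left is strictly dominated by dive right for the goalkeeper (it gives the kicker more in every row).
The remaining 2×2 game on (left, center) × (stay, dive right) has no saddle point. Let the kicker play left with probability p; indifference gives 15p + 5(1−p) = 6p + 8(1−p), so p = 1/4.
Similarly the goalkeeper's optimal q on stay is 1/6, and the value is 15·(1/6) + (6)·(5/6) = 15/2.

15/2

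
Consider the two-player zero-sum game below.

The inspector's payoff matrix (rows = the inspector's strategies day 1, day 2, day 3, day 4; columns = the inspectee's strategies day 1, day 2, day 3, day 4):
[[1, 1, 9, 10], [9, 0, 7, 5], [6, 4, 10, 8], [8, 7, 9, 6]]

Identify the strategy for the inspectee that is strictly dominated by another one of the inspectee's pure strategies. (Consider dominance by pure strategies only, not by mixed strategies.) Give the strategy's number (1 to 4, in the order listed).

3

The inspectee prefers columns that give the inspector less. Compare day 3 with day 2: 1 < 9, 0 < 7, 4 < 10, 7 < 9.
So day 2 strictly dominates day 3 for the inspectee; day 3 is strictly dominated.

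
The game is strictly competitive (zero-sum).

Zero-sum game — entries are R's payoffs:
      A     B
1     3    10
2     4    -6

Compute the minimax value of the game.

58/17

Row minima are 3 and -6, so R's maximin is 3; column maxima are 4 and 10, so C's minimax is 4. These differ, so the equilibrium is in mixed strategies.
Let R play 1 with probability p. C is indifferent when 3p + 4(1−p) = 10p − 6(1−p), giving p = 10/17.
Let C play A with probability q. R is indifferent when 3q + 10(1−q) = 4q − 6(1−q), giving q = 16/17.
The value is 3·(16/17) + (10)·(1/17) = 58/17.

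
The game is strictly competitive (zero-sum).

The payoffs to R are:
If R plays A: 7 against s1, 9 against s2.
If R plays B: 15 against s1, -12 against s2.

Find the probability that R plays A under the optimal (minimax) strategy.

Row minima are 7 and -12, so R's maximin is 7; column maxima are 15 and 9, so C's minimax is 9. These differ, so the equilibrium is in mixed strategies.
Let R play A with probability p. C is indifferent when 7p + 15(1−p) = 9p − 12(1−p), giving p = 27/29.

27/29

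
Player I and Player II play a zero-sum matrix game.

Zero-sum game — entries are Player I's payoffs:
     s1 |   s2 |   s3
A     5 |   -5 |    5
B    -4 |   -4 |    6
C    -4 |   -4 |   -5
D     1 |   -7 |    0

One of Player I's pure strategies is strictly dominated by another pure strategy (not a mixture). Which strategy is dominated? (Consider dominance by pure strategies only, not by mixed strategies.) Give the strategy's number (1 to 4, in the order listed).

4

Compare D with A: 5 > 1, -5 > -7, 5 > 0.
So A strictly dominates D for Player I; D is strictly dominated.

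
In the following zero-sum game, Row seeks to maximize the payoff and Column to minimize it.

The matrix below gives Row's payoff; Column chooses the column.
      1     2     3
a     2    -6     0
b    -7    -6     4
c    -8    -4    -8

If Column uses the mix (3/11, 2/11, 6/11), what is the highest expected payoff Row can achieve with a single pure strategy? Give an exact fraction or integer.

-6/11

a: (2)·(3/11) + (-6)·(2/11) + (0)·(6/11) = -6/11.
b: (-7)·(3/11) + (-6)·(2/11) + (4)·(6/11) = -9/11.
c: (-8)·(3/11) + (-4)·(2/11) + (-8)·(6/11) = -80/11.
The best pure response is a with expected payoff -6/11.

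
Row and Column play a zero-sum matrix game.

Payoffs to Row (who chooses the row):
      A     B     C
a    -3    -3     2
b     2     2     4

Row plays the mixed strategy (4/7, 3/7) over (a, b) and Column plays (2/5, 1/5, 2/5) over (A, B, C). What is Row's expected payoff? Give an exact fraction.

Against (2/5, 1/5, 2/5), each row's expected payoff is a: -1; b: 14/5.
Taking the (4/7, 3/7)-weighted average: (4/7)·(-1) + (3/7)·(14/5) = 22/35.

22/35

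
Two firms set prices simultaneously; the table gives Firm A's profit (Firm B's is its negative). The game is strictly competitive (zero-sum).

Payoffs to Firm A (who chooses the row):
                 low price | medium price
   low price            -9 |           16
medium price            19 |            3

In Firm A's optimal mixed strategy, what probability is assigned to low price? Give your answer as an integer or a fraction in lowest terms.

Row minima are -9 and 3, so Firm A's maximin is 3; column maxima are 19 and 16, so Firm B's minimax is 16. These differ, so the equilibrium is in mixed strategies.
Let Firm A play low price with probability p. Firm B is indifferent when −9p + 19(1−p) = 16p + 3(1−p), giving p = 16/41.

16/41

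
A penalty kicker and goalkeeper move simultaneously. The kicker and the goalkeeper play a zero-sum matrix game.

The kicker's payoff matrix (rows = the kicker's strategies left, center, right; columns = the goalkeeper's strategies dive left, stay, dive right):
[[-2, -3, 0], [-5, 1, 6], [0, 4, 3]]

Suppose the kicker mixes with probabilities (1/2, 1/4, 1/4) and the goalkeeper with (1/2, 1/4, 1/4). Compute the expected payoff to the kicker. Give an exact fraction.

-5/8

Against (1/2, 1/4, 1/4), each row's expected payoff is left: -7/4; center: -3/4; right: 7/4.
Taking the (1/2, 1/4, 1/4)-weighted average: (1/2)·(-7/4) + (1/4)·(-3/4) + (1/4)·(7/4) = -5/8.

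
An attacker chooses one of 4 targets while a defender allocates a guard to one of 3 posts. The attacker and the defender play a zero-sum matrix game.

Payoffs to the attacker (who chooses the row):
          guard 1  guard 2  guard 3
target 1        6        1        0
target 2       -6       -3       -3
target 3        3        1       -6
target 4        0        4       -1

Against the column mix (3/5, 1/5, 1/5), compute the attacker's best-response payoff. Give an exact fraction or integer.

19/5

target 1: (6)·(3/5) + (1)·(1/5) + (0)·(1/5) = 19/5.
target 2: (-6)·(3/5) + (-3)·(1/5) + (-3)·(1/5) = -24/5.
target 3: (3)·(3/5) + (1)·(1/5) + (-6)·(1/5) = 4/5.
target 4: (0)·(3/5) + (4)·(1/5) + (-1)·(1/5) = 3/5.
The best pure response is target 1 with expected payoff 19/5.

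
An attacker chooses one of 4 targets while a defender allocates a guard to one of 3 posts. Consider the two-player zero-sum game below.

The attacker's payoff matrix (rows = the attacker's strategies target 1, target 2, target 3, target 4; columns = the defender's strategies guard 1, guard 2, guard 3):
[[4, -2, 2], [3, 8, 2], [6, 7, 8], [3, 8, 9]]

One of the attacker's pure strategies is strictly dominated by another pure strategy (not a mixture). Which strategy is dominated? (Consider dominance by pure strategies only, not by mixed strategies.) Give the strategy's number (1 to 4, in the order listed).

Compare target 1 with target 3: 6 > 4, 7 > -2, 8 > 2.
So target 3 strictly dominates target 1 for the attacker; target 1 is strictly dominated.

1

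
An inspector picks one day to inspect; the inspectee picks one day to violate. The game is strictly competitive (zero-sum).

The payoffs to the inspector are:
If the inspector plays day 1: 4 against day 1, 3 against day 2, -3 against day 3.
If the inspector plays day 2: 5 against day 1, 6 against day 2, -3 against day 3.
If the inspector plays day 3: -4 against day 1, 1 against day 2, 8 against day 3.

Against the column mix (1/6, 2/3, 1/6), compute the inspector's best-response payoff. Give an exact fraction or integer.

13/3

day 1: (4)·(1/6) + (3)·(2/3) + (-3)·(1/6) = 13/6.
day 2: (5)·(1/6) + (6)·(2/3) + (-3)·(1/6) = 13/3.
day 3: (-4)·(1/6) + (1)·(2/3) + (8)·(1/6) = 4/3.
The best pure response is day 2 with expected payoff 13/3.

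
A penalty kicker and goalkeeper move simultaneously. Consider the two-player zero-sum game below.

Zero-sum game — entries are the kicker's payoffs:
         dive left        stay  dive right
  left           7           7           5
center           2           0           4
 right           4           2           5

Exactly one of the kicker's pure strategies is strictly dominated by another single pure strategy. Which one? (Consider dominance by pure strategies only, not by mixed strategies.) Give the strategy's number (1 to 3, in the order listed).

Compare center with left: 7 > 2, 7 > 0, 5 > 4.
So left strictly dominates center for the kicker; center is strictly dominated.

2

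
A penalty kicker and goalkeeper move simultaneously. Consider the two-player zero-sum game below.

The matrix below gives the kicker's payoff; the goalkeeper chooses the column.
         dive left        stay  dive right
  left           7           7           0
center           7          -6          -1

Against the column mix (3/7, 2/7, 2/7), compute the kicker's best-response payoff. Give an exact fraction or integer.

5

left: (7)·(3/7) + (7)·(2/7) + (0)·(2/7) = 5.
center: (7)·(3/7) + (-6)·(2/7) + (-1)·(2/7) = 1.
The best pure response is left with expected payoff 5.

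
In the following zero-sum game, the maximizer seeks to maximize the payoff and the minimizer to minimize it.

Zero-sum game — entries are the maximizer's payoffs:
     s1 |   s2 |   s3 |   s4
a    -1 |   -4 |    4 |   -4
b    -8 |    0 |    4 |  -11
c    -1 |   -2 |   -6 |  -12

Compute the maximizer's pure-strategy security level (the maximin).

-4

The worst-case payoff for each row is a: -4, b: -11, c: -12.
The best of these is -4.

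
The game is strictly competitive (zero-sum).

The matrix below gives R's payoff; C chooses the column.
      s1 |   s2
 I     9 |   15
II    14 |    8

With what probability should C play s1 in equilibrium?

Row minima are 9 and 8, so R's maximin is 9; column maxima are 14 and 15, so C's minimax is 14. These differ, so the equilibrium is in mixed strategies.
Let C play s1 with probability q. R is indifferent when 9q + 15(1−q) = 14q + 8(1−q), giving q = 7/12.

7/12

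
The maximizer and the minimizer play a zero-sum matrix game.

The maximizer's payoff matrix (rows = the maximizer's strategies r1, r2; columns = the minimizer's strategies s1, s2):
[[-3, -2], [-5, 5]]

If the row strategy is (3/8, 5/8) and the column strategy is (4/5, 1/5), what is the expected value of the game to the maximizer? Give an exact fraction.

Against (4/5, 1/5), each row's expected payoff is r1: -14/5; r2: -3.
Taking the (3/8, 5/8)-weighted average: (3/8)·(-14/5) + (5/8)·(-3) = -117/40.

-117/40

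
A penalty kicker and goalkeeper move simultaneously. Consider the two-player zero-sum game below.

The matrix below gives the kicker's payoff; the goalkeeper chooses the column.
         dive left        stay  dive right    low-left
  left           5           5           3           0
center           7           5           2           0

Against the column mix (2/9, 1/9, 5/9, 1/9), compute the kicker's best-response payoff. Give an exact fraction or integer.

left: (5)·(2/9) + (5)·(1/9) + (3)·(5/9) + (0)·(1/9) = 10/3.
center: (7)·(2/9) + (5)·(1/9) + (2)·(5/9) + (0)·(1/9) = 29/9.
The best pure response is left with expected payoff 10/3.

10/3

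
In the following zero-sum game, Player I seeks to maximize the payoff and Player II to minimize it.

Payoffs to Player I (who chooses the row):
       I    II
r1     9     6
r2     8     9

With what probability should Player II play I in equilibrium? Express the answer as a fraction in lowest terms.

3/4

Row minima are 6 and 8, so Player I's maximin is 8; column maxima are 9 and 9, so Player II's minimax is 9. These differ, so the equilibrium is in mixed strategies.
Let Player II play I with probability q. Player I is indifferent when 9q + 6(1−q) = 8q + 9(1−q), giving q = 3/4.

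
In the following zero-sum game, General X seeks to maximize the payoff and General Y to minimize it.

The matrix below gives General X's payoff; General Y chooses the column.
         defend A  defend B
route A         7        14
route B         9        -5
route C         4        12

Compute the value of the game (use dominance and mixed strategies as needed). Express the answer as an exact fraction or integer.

23/3

Row route C is strictly dominated by row route A, so General X never plays it.
The remaining 2×2 game on (route A, route B) × (defend A, defend B) has no saddle point. Let General X play route A with probability p; indifference gives 7p + 9(1−p) = 14p − 5(1−p), so p = 2/3.
Similarly General Y's optimal q on defend A is 19/21, and the value is 7·(19/21) + (14)·(2/21) = 23/3.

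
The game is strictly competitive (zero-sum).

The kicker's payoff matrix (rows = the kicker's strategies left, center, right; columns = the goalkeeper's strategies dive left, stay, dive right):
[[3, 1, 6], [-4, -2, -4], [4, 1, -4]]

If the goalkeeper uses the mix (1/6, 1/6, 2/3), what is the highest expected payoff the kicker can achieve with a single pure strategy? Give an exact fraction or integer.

left: (3)·(1/6) + (1)·(1/6) + (6)·(2/3) = 14/3.
center: (-4)·(1/6) + (-2)·(1/6) + (-4)·(2/3) = -11/3.
right: (4)·(1/6) + (1)·(1/6) + (-4)·(2/3) = -11/6.
The best pure response is left with expected payoff 14/3.

14/3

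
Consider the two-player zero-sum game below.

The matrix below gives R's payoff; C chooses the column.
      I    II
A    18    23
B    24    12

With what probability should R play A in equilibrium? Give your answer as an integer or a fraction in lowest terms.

Row minima are 18 and 12, so R's maximin is 18; column maxima are 24 and 23, so C's minimax is 23. These differ, so the equilibrium is in mixed strategies.
Let R play A with probability p. C is indifferent when 18p + 24(1−p) = 23p + 12(1−p), giving p = 12/17.

12/17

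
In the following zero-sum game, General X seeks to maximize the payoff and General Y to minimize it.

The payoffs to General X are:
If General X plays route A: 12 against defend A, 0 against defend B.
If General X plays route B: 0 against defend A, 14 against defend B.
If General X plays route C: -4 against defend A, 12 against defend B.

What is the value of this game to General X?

Row route C is strictly dominated by row route B, so General X never plays it.
The remaining 2×2 game on (route A, route B) × (defend A, defend B) has no saddle point. Let General X play route A with probability p; indifference gives 12p = 14(1−p), so p = 7/13.
Similarly General Y's optimal q on defend A is 7/13, and the value is 12·(7/13) + (0)·(6/13) = 84/13.

84/13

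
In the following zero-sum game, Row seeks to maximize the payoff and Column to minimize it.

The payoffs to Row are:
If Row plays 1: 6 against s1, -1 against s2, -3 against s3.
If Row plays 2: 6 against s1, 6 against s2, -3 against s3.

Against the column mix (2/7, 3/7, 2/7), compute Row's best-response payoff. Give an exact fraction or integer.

24/7

1: (6)·(2/7) + (-1)·(3/7) + (-3)·(2/7) = 3/7.
2: (6)·(2/7) + (6)·(3/7) + (-3)·(2/7) = 24/7.
The best pure response is 2 with expected payoff 24/7.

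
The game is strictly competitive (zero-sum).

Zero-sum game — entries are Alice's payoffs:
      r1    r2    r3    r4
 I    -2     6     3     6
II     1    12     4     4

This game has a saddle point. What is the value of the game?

Row minima: -2, 1 → Alice's maximin is 1.
Column maxima: 1, 12, 4, 6 → Bob's minimax is 1.
They coincide at (II, r1), so the value is 1.

1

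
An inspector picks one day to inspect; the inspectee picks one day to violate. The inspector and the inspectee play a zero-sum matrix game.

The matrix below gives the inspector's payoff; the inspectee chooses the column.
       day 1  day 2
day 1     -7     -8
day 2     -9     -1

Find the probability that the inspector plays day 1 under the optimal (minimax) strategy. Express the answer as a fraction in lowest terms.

Row minima are -8 and -9, so the inspector's maximin is -8; column maxima are -7 and -1, so the inspectee's minimax is -7. These differ, so the equilibrium is in mixed strategies.
Let the inspector play day 1 with probability p. The inspectee is indifferent when −7p − 9(1−p) = −8p − (1−p), giving p = 8/9.

8/9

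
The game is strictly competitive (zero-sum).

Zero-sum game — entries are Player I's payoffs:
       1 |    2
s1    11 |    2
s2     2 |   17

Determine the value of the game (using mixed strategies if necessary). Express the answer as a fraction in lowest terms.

Row minima are 2 and 2, so Player I's maximin is 2; column maxima are 11 and 17, so Player II's minimax is 11. These differ, so the equilibrium is in mixed strategies.
Let Player I play s1 with probability p. Player II is indifferent when 11p + 2(1−p) = 2p + 17(1−p), giving p = 5/8.
Let Player II play 1 with probability q. Player I is indifferent when 11q + 2(1−q) = 2q + 17(1−q), giving q = 5/8.
The value is 11·(5/8) + (2)·(3/8) = 61/8.

61/8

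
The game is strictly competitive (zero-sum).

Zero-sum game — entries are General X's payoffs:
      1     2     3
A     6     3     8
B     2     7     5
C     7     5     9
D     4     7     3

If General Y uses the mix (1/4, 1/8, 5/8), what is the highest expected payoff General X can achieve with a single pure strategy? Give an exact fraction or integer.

A: (6)·(1/4) + (3)·(1/8) + (8)·(5/8) = 55/8.
B: (2)·(1/4) + (7)·(1/8) + (5)·(5/8) = 9/2.
C: (7)·(1/4) + (5)·(1/8) + (9)·(5/8) = 8.
D: (4)·(1/4) + (7)·(1/8) + (3)·(5/8) = 15/4.
The best pure response is C with expected payoff 8.

8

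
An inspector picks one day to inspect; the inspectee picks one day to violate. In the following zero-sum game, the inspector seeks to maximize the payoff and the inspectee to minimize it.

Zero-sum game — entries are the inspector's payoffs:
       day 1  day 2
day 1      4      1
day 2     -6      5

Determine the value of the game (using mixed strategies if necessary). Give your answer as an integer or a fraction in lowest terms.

13/7

Row minima are 1 and -6, so the inspector's maximin is 1; column maxima are 4 and 5, so the inspectee's minimax is 4. These differ, so the equilibrium is in mixed strategies.
Let the inspector play day 1 with probability p. The inspectee is indifferent when 4p − 6(1−p) = p + 5(1−p), giving p = 11/14.
Let the inspectee play day 1 with probability q. The inspector is indifferent when 4q + (1−q) = −6q + 5(1−q), giving q = 2/7.
The value is 4·(2/7) + (1)·(5/7) = 13/7.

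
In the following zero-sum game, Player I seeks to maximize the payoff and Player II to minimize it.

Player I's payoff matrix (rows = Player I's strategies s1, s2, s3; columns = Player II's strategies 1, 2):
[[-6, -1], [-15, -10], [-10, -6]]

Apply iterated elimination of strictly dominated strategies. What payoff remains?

-6

Row s3 is strictly dominated by row s1 (-6>-10, -1>-6); eliminate s3.
Row s2 is strictly dominated by row s1 (-6>-15, -1>-10); eliminate s2.
Column 2 is strictly dominated by 1 for Player II (-6<-1); eliminate 2.
Only (s1, 1) remains, with payoff -6.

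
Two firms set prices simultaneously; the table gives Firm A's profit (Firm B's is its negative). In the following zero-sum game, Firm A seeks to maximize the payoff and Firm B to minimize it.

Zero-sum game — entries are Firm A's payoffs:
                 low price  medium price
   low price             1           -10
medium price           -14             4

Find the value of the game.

Row minima are -10 and -14, so Firm A's maximin is -10; column maxima are 1 and 4, so Firm B's minimax is 1. These differ, so the equilibrium is in mixed strategies.
Let Firm A play low price with probability p. Firm B is indifferent when p − 14(1−p) = −10p + 4(1−p), giving p = 18/29.
Let Firm B play low price with probability q. Firm A is indifferent when q − 10(1−q) = −14q + 4(1−q), giving q = 14/29.
The value is 1·(14/29) + (-10)·(15/29) = -136/29.

-136/29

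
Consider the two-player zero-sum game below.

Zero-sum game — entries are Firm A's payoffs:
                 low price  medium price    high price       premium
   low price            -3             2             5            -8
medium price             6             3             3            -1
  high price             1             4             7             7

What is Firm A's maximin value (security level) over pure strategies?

The worst-case payoff for each row is low price: -8, medium price: -1, high price: 1.
The best of these is 1.

1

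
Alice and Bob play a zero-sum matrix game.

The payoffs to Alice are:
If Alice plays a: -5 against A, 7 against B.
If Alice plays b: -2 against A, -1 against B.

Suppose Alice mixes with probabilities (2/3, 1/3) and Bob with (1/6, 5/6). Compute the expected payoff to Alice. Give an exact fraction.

53/18

Against (1/6, 5/6), each row's expected payoff is a: 5; b: -7/6.
Taking the (2/3, 1/3)-weighted average: (2/3)·(5) + (1/3)·(-7/6) = 53/18.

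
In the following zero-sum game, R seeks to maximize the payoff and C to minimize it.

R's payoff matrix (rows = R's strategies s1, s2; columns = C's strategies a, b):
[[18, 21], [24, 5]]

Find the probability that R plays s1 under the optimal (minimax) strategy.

19/22

Row minima are 18 and 5, so R's maximin is 18; column maxima are 24 and 21, so C's minimax is 21. These differ, so the equilibrium is in mixed strategies.
Let R play s1 with probability p. C is indifferent when 18p + 24(1−p) = 21p + 5(1−p), giving p = 19/22.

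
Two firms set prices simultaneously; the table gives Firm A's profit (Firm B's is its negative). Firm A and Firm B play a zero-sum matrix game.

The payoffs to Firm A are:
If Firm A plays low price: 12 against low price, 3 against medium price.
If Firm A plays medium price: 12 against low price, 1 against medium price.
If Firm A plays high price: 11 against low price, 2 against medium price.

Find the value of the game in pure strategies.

3

Row minima: 3, 1, 2 → Firm A's maximin is 3.
Column maxima: 12, 3 → Firm B's minimax is 3.
They coincide at (low price, medium price), so the value is 3.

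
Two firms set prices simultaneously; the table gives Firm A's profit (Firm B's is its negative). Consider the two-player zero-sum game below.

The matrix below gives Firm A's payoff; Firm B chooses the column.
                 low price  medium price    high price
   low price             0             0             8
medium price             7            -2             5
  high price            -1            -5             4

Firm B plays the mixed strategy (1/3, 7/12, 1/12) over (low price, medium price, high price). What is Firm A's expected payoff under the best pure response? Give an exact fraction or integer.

19/12

low price: (0)·(1/3) + (0)·(7/12) + (8)·(1/12) = 2/3.
medium price: (7)·(1/3) + (-2)·(7/12) + (5)·(1/12) = 19/12.
high price: (-1)·(1/3) + (-5)·(7/12) + (4)·(1/12) = -35/12.
The best pure response is medium price with expected payoff 19/12.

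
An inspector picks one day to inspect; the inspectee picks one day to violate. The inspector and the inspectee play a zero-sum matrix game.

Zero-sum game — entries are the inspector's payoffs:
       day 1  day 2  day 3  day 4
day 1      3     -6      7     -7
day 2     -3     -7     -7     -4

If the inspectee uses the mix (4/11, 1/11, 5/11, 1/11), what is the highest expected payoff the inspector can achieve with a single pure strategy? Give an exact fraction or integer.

day 1: (3)·(4/11) + (-6)·(1/11) + (7)·(5/11) + (-7)·(1/11) = 34/11.
day 2: (-3)·(4/11) + (-7)·(1/11) + (-7)·(5/11) + (-4)·(1/11) = -58/11.
The best pure response is day 1 with expected payoff 34/11.

34/11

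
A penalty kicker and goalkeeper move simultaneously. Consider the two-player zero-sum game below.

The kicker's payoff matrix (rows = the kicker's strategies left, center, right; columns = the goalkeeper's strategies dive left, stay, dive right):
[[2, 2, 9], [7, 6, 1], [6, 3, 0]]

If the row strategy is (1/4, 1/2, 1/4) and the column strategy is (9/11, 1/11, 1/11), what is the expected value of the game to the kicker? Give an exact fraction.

Against (9/11, 1/11, 1/11), each row's expected payoff is left: 29/11; center: 70/11; right: 57/11.
Taking the (1/4, 1/2, 1/4)-weighted average: (1/4)·(29/11) + (1/2)·(70/11) + (1/4)·(57/11) = 113/22.

113/22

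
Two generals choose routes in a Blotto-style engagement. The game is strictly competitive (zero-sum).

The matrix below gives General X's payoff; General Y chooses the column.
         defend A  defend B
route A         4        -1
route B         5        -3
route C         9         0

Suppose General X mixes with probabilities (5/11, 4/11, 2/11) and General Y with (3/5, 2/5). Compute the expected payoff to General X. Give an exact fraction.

Against (3/5, 2/5), each row's expected payoff is route A: 2; route B: 9/5; route C: 27/5.
Taking the (5/11, 4/11, 2/11)-weighted average: (5/11)·(2) + (4/11)·(9/5) + (2/11)·(27/5) = 28/11.

28/11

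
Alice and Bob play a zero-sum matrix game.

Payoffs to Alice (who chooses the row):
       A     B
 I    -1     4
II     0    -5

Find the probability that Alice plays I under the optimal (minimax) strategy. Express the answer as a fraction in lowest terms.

Row minima are -1 and -5, so Alice's maximin is -1; column maxima are 0 and 4, so Bob's minimax is 0. These differ, so the equilibrium is in mixed strategies.
Let Alice play I with probability p. Bob is indifferent when −p = 4p − 5(1−p), giving p = 1/2.

1/2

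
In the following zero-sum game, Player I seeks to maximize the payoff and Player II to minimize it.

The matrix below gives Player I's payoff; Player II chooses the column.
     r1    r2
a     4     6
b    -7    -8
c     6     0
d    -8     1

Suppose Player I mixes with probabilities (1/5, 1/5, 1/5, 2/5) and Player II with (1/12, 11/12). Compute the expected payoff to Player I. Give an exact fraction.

Against (1/12, 11/12), each row's expected payoff is a: 35/6; b: -95/12; c: 1/2; d: 1/4.
Taking the (1/5, 1/5, 1/5, 2/5)-weighted average: (1/5)·(35/6) + (1/5)·(-95/12) + (1/5)·(1/2) + (2/5)·(1/4) = -13/60.

-13/60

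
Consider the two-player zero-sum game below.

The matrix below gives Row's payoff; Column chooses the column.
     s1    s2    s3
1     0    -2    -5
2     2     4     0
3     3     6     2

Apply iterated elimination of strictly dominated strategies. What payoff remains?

Row 1 is strictly dominated by row 2 (2>0, 4>-2, 0>-5); eliminate 1.
Column s1 is strictly dominated by s3 for Column (0<2, 2<3); eliminate s1.
Column s2 is strictly dominated by s3 for Column (0<4, 2<6); eliminate s2.
Row 2 is strictly dominated by row 3 (2>0); eliminate 2.
Only (3, s3) remains, with payoff 2.

2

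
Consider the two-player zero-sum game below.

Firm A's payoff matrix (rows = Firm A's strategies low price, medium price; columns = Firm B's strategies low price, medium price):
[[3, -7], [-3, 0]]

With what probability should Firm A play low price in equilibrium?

Row minima are -7 and -3, so Firm A's maximin is -3; column maxima are 3 and 0, so Firm B's minimax is 0. These differ, so the equilibrium is in mixed strategies.
Let Firm A play low price with probability p. Firm B is indifferent when 3p − 3(1−p) = −7p, giving p = 3/13.

3/13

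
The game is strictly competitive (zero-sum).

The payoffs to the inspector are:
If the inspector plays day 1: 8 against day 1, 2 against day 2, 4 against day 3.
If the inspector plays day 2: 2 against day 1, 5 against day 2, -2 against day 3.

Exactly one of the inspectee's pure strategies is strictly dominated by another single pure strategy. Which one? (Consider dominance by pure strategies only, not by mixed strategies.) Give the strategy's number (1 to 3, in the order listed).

The inspectee prefers columns that give the inspector less. Compare day 1 with day 3: 4 < 8, -2 < 2.
So day 3 strictly dominates day 1 for the inspectee; day 1 is strictly dominated.

1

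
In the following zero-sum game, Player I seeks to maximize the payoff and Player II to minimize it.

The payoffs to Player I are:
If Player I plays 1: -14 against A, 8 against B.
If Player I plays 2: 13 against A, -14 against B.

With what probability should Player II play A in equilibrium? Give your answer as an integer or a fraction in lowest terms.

Row minima are -14 and -14, so Player I's maximin is -14; column maxima are 13 and 8, so Player II's minimax is 8. These differ, so the equilibrium is in mixed strategies.
Let Player II play A with probability q. Player I is indifferent when −14q + 8(1−q) = 13q − 14(1−q), giving q = 22/49.

22/49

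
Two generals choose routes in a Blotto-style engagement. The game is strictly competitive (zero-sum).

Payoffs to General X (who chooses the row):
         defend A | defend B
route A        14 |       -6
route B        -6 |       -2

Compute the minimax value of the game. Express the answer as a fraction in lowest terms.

-8/3

Row minima are -6 and -6, so General X's maximin is -6; column maxima are 14 and -2, so General Y's minimax is -2. These differ, so the equilibrium is in mixed strategies.
Let General X play route A with probability p. General Y is indifferent when 14p − 6(1−p) = −6p − 2(1−p), giving p = 1/6.
Let General Y play defend A with probability q. General X is indifferent when 14q − 6(1−q) = −6q − 2(1−q), giving q = 1/6.
The value is 14·(1/6) + (-6)·(5/6) = -8/3.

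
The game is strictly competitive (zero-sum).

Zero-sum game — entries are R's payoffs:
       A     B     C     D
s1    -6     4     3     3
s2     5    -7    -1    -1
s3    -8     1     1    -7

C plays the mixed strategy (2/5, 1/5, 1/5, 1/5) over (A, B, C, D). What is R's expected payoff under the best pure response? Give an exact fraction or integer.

1/5

s1: (-6)·(2/5) + (4)·(1/5) + (3)·(1/5) + (3)·(1/5) = -2/5.
s2: (5)·(2/5) + (-7)·(1/5) + (-1)·(1/5) + (-1)·(1/5) = 1/5.
s3: (-8)·(2/5) + (1)·(1/5) + (1)·(1/5) + (-7)·(1/5) = -21/5.
The best pure response is s2 with expected payoff 1/5.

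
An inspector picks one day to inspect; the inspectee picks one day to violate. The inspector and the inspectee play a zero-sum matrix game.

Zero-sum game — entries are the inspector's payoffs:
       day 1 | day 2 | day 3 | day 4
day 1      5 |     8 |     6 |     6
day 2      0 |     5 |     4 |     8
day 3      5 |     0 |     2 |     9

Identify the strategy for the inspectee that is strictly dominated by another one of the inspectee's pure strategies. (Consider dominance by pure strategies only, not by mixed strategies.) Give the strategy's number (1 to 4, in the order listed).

The inspectee prefers columns that give the inspector less. Compare day 4 with day 1: 5 < 6, 0 < 8, 5 < 9.
So day 1 strictly dominates day 4 for the inspectee; day 4 is strictly dominated.

4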